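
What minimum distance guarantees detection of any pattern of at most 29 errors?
Detecting e errors requires d_min ≥ e + 1 = 29 + 1 = 30.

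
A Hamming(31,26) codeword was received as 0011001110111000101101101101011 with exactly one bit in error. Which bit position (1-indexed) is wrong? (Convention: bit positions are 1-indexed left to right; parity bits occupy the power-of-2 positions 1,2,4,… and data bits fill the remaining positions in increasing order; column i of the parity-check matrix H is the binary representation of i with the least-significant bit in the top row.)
Syndrome s = H · r^T (mod 2), r = 0011001110111000101101101101011:
  s[0] = (1010101010101010101010101010101)·(0011001110111000101101101101011) mod 2 = 0+0+1+0+0+0+1+0+1+0+1+0+1+0+0+0+1+0+1+0+0+0+1+0+1+0+0+0+0+0+1 mod 2 = 0
  s[1] = (0110011001100110011001100110011)·(0011001110111000101101101101011) mod 2 = 0+0+1+0+0+0+1+0+0+0+1+0+0+0+0+0+0+0+1+0+0+1+1+0+0+1+0+0+0+1+1 mod 2 = 1
  s[2] = (0001111000011110000111100001111)·(0011001110111000101101101101011) mod 2 = 0+0+0+1+0+0+1+0+0+0+0+1+1+0+0+0+0+0+0+1+0+1+1+0+0+0+0+1+0+1+1 mod 2 = 0
  s[3] = (0000000111111110000000011111111)·(0011001110111000101101101101011) mod 2 = 0+0+0+0+0+0+0+1+1+0+1+1+1+0+0+0+0+0+0+0+0+0+0+0+1+1+0+1+0+1+1 mod 2 = 0
  s[4] = (0000000000000001111111111111111)·(0011001110111000101101101101011) mod 2 = 0+0+0+0+0+0+0+0+0+0+0+0+0+0+0+0+1+0+1+1+0+1+1+0+1+1+0+1+0+1+1 mod 2 = 0
Syndrome = 01000
Column i of H is the binary representation of i, so the syndrome is the binary index of the flipped bit.
Read s = 01000 with s[0] as LSB: 0·2^0 + 1·2^1 + 0·2^2 + 0·2^3 + 0·2^4 = 2.
Error is at bit position 2.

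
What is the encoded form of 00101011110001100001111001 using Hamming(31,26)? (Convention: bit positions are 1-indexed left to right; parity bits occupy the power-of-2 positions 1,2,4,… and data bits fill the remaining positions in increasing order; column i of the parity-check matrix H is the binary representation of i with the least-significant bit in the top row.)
Codeword c = d · G (mod 2), d = 00101011110001100001111001:
  c[0] = d·G[:,0] = (00101011110001100001111001)·(11011010101101010101010101) mod 2 = 0+0+0+0+1+0+1+0+1+0+0+0+0+1+0+0+0+0+0+1+0+1+0+0+0+1 mod 2 = 1
  c[1] = d·G[:,1] = (00101011110001100001111001)·(10110110011011001100110011) mod 2 = 0+0+1+0+0+0+1+0+0+1+0+0+0+1+0+0+0+0+0+0+1+1+0+0+0+1 mod 2 = 1
  c[2] = d·G[:,2] = (00101011110001100001111001)·(10000000000000000000000000) mod 2 = 0+0+0+0+0+0+0+0+0+0+0+0+0+0+0+0+0+0+0+0+0+0+0+0+0+0 mod 2 = 0
  c[3] = d·G[:,3] = (00101011110001100001111001)·(01110001111000111100001111) mod 2 = 0+0+1+0+0+0+0+1+1+1+0+0+0+0+1+0+0+0+0+0+0+0+1+0+0+1 mod 2 = 1
  c[4] = d·G[:,4] = (00101011110001100001111001)·(01000000000000000000000000) mod 2 = 0+0+0+0+0+0+0+0+0+0+0+0+0+0+0+0+0+0+0+0+0+0+0+0+0+0 mod 2 = 0
  c[5] = d·G[:,5] = (00101011110001100001111001)·(00100000000000000000000000) mod 2 = 0+0+1+0+0+0+0+0+0+0+0+0+0+0+0+0+0+0+0+0+0+0+0+0+0+0 mod 2 = 1
  c[6] = d·G[:,6] = (00101011110001100001111001)·(00010000000000000000000000) mod 2 = 0+0+0+0+0+0+0+0+0+0+0+0+0+0+0+0+0+0+0+0+0+0+0+0+0+0 mod 2 = 0
  c[7] = d·G[:,7] = (00101011110001100001111001)·(00001111111000000011111111) mod 2 = 0+0+0+0+1+0+1+1+1+1+0+0+0+0+0+0+0+0+0+1+1+1+1+0+0+1 mod 2 = 0
  c[8] = d·G[:,8] = (00101011110001100001111001)·(00001000000000000000000000) mod 2 = 0+0+0+0+1+0+0+0+0+0+0+0+0+0+0+0+0+0+0+0+0+0+0+0+0+0 mod 2 = 1
  c[9] = d·G[:,9] = (00101011110001100001111001)·(00000100000000000000000000) mod 2 = 0+0+0+0+0+0+0+0+0+0+0+0+0+0+0+0+0+0+0+0+0+0+0+0+0+0 mod 2 = 0
  c[10] = d·G[:,10] = (00101011110001100001111001)·(00000010000000000000000000) mod 2 = 0+0+0+0+0+0+1+0+0+0+0+0+0+0+0+0+0+0+0+0+0+0+0+0+0+0 mod 2 = 1
  c[11] = d·G[:,11] = (00101011110001100001111001)·(00000001000000000000000000) mod 2 = 0+0+0+0+0+0+0+1+0+0+0+0+0+0+0+0+0+0+0+0+0+0+0+0+0+0 mod 2 = 1
  c[12] = d·G[:,12] = (00101011110001100001111001)·(00000000100000000000000000) mod 2 = 0+0+0+0+0+0+0+0+1+0+0+0+0+0+0+0+0+0+0+0+0+0+0+0+0+0 mod 2 = 1
  c[13] = d·G[:,13] = (00101011110001100001111001)·(00000000010000000000000000) mod 2 = 0+0+0+0+0+0+0+0+0+1+0+0+0+0+0+0+0+0+0+0+0+0+0+0+0+0 mod 2 = 1
  c[14] = d·G[:,14] = (00101011110001100001111001)·(00000000001000000000000000) mod 2 = 0+0+0+0+0+0+0+0+0+0+0+0+0+0+0+0+0+0+0+0+0+0+0+0+0+0 mod 2 = 0
  c[15] = d·G[:,15] = (00101011110001100001111001)·(00000000000111111111111111) mod 2 = 0+0+0+0+0+0+0+0+0+0+0+0+0+1+1+0+0+0+0+1+1+1+1+0+0+1 mod 2 = 1
  c[16] = d·G[:,16] = (00101011110001100001111001)·(00000000000100000000000000) mod 2 = 0+0+0+0+0+0+0+0+0+0+0+0+0+0+0+0+0+0+0+0+0+0+0+0+0+0 mod 2 = 0
  c[17] = d·G[:,17] = (00101011110001100001111001)·(00000000000010000000000000) mod 2 = 0+0+0+0+0+0+0+0+0+0+0+0+0+0+0+0+0+0+0+0+0+0+0+0+0+0 mod 2 = 0
  c[18] = d·G[:,18] = (00101011110001100001111001)·(00000000000001000000000000) mod 2 = 0+0+0+0+0+0+0+0+0+0+0+0+0+1+0+0+0+0+0+0+0+0+0+0+0+0 mod 2 = 1
  c[19] = d·G[:,19] = (00101011110001100001111001)·(00000000000000100000000000) mod 2 = 0+0+0+0+0+0+0+0+0+0+0+0+0+0+1+0+0+0+0+0+0+0+0+0+0+0 mod 2 = 1
  c[20] = d·G[:,20] = (00101011110001100001111001)·(00000000000000010000000000) mod 2 = 0+0+0+0+0+0+0+0+0+0+0+0+0+0+0+0+0+0+0+0+0+0+0+0+0+0 mod 2 = 0
  c[21] = d·G[:,21] = (00101011110001100001111001)·(00000000000000001000000000) mod 2 = 0+0+0+0+0+0+0+0+0+0+0+0+0+0+0+0+0+0+0+0+0+0+0+0+0+0 mod 2 = 0
  c[22] = d·G[:,22] = (00101011110001100001111001)·(00000000000000000100000000) mod 2 = 0+0+0+0+0+0+0+0+0+0+0+0+0+0+0+0+0+0+0+0+0+0+0+0+0+0 mod 2 = 0
  c[23] = d·G[:,23] = (00101011110001100001111001)·(00000000000000000010000000) mod 2 = 0+0+0+0+0+0+0+0+0+0+0+0+0+0+0+0+0+0+0+0+0+0+0+0+0+0 mod 2 = 0
  c[24] = d·G[:,24] = (00101011110001100001111001)·(00000000000000000001000000) mod 2 = 0+0+0+0+0+0+0+0+0+0+0+0+0+0+0+0+0+0+0+1+0+0+0+0+0+0 mod 2 = 1
  c[25] = d·G[:,25] = (00101011110001100001111001)·(00000000000000000000100000) mod 2 = 0+0+0+0+0+0+0+0+0+0+0+0+0+0+0+0+0+0+0+0+1+0+0+0+0+0 mod 2 = 1
  c[26] = d·G[:,26] = (00101011110001100001111001)·(00000000000000000000010000) mod 2 = 0+0+0+0+0+0+0+0+0+0+0+0+0+0+0+0+0+0+0+0+0+1+0+0+0+0 mod 2 = 1
  c[27] = d·G[:,27] = (00101011110001100001111001)·(00000000000000000000001000) mod 2 = 0+0+0+0+0+0+0+0+0+0+0+0+0+0+0+0+0+0+0+0+0+0+1+0+0+0 mod 2 = 1
  c[28] = d·G[:,28] = (00101011110001100001111001)·(00000000000000000000000100) mod 2 = 0+0+0+0+0+0+0+0+0+0+0+0+0+0+0+0+0+0+0+0+0+0+0+0+0+0 mod 2 = 0
  c[29] = d·G[:,29] = (00101011110001100001111001)·(00000000000000000000000010) mod 2 = 0+0+0+0+0+0+0+0+0+0+0+0+0+0+0+0+0+0+0+0+0+0+0+0+0+0 mod 2 = 0
  c[30] = d·G[:,30] = (00101011110001100001111001)·(00000000000000000000000001) mod 2 = 0+0+0+0+0+0+0+0+0+0+0+0+0+0+0+0+0+0+0+0+0+0+0+0+0+1 mod 2 = 1
Codeword = 1101010010111101001100001111001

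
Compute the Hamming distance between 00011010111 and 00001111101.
XOR = 00010101010, count of 1s = 4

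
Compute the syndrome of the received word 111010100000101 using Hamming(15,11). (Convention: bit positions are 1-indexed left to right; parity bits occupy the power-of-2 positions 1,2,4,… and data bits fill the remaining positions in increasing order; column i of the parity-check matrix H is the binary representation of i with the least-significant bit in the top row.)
Syndrome s = H · r^T (mod 2), r = 111010100000101:
  s[0] = (101010101010101)·(111010100000101) mod 2 = 1+0+1+0+1+0+1+0+0+0+0+0+1+0+1 mod 2 = 0
  s[1] = (011001100110011)·(111010100000101) mod 2 = 0+1+1+0+0+0+1+0+0+0+0+0+0+0+1 mod 2 = 0
  s[2] = (000111100001111)·(111010100000101) mod 2 = 0+0+0+0+1+0+1+0+0+0+0+0+1+0+1 mod 2 = 0
  s[3] = (000000011111111)·(111010100000101) mod 2 = 0+0+0+0+0+0+0+0+0+0+0+0+1+0+1 mod 2 = 0
Syndrome = 0000
s = 0: no error detected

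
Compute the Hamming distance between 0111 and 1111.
XOR = 1000, count of 1s = 1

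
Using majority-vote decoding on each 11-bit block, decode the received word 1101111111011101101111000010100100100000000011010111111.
Split into 11-bit blocks and majority-vote each:
  block 1 = 11011111110: 9 ones, 2 zeros → 1
  block 2 = 11101101111: 9 ones, 2 zeros → 1
  block 3 = 00001010010: 3 ones, 8 zeros → 0
  block 4 = 01000000000: 1 ones, 10 zeros → 0
  block 5 = 11010111111: 9 ones, 2 zeros → 1
Decoded = 11001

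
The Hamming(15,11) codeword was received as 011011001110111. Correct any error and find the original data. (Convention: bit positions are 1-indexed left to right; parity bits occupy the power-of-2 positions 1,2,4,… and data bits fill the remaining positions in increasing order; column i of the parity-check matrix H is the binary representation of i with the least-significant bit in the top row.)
Syndrome s = H · r^T (mod 2), r = 011011001110111:
  s[0] = (101010101010101)·(011011001110111) mod 2 = 0+0+1+0+1+0+0+0+1+0+1+0+1+0+1 mod 2 = 0
  s[1] = (011001100110011)·(011011001110111) mod 2 = 0+1+1+0+0+1+0+0+0+1+1+0+0+1+1 mod 2 = 1
  s[2] = (000111100001111)·(011011001110111) mod 2 = 0+0+0+0+1+1+0+0+0+0+0+0+1+1+1 mod 2 = 1
  s[3] = (000000011111111)·(011011001110111) mod 2 = 0+0+0+0+0+0+0+0+1+1+1+0+1+1+1 mod 2 = 0
Syndrome = 0110
Column 6 of H equals this syndrome → error at bit 6 (1-indexed).
Flip bit 6: 011011001110111 → 011010001110111
Extract data bits at positions {3,5,6,7,9,10,11,12,13,14,15}: 11001110111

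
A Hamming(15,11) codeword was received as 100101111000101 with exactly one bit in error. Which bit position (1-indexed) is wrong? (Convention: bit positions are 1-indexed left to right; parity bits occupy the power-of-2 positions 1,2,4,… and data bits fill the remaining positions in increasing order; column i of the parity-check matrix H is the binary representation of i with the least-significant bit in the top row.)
Syndrome s = H · r^T (mod 2), r = 100101111000101:
  s[0] = (101010101010101)·(100101111000101) mod 2 = 1+0+0+0+0+0+1+0+1+0+0+0+1+0+1 mod 2 = 1
  s[1] = (011001100110011)·(100101111000101) mod 2 = 0+0+0+0+0+1+1+0+0+0+0+0+0+0+1 mod 2 = 1
  s[2] = (000111100001111)·(100101111000101) mod 2 = 0+0+0+1+0+1+1+0+0+0+0+0+1+0+1 mod 2 = 1
  s[3] = (000000011111111)·(100101111000101) mod 2 = 0+0+0+0+0+0+0+1+1+0+0+0+1+0+1 mod 2 = 0
Syndrome = 1110
Column i of H is the binary representation of i, so the syndrome is the binary index of the flipped bit.
Read s = 1110 with s[0] as LSB: 1·2^0 + 1·2^1 + 1·2^2 + 0·2^3 = 7.
Error is at bit position 7.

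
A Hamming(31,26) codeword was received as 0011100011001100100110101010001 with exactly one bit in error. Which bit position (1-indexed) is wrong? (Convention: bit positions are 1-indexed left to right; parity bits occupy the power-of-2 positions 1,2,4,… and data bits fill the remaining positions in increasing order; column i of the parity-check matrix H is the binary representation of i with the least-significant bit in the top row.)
Syndrome s = H · r^T (mod 2), r = 0011100011001100100110101010001:
  s[0] = (1010101010101010101010101010101)·(0011100011001100100110101010001) mod 2 = 0+0+1+0+1+0+0+0+1+0+0+0+1+0+0+0+1+0+0+0+1+0+1+0+1+0+1+0+0+0+1 mod 2 = 0
  s[1] = (0110011001100110011001100110011)·(0011100011001100100110101010001) mod 2 = 0+0+1+0+0+0+0+0+0+1+0+0+0+1+0+0+0+0+0+0+0+0+1+0+0+0+1+0+0+0+1 mod 2 = 0
  s[2] = (0001111000011110000111100001111)·(0011100011001100100110101010001) mod 2 = 0+0+0+1+1+0+0+0+0+0+0+0+1+1+0+0+0+0+0+1+1+0+1+0+0+0+0+0+0+0+1 mod 2 = 0
  s[3] = (0000000111111110000000011111111)·(0011100011001100100110101010001) mod 2 = 0+0+0+0+0+0+0+0+1+1+0+0+1+1+0+0+0+0+0+0+0+0+0+0+1+0+1+0+0+0+1 mod 2 = 1
  s[4] = (0000000000000001111111111111111)·(0011100011001100100110101010001) mod 2 = 0+0+0+0+0+0+0+0+0+0+0+0+0+0+0+0+1+0+0+1+1+0+1+0+1+0+1+0+0+0+1 mod 2 = 1
Syndrome = 00011
Column i of H is the binary representation of i, so the syndrome is the binary index of the flipped bit.
Read s = 00011 with s[0] as LSB: 0·2^0 + 0·2^1 + 0·2^2 + 1·2^3 + 1·2^4 = 24.
Error is at bit position 24.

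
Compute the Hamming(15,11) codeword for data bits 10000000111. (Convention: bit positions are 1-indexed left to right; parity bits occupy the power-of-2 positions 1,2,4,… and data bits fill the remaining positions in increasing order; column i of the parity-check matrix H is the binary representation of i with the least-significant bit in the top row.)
Codeword c = d · G (mod 2), d = 10000000111:
  c[0] = d·G[:,0] = (10000000111)·(11011010101) mod 2 = 1+0+0+0+0+0+0+0+1+0+1 mod 2 = 1
  c[1] = d·G[:,1] = (10000000111)·(10110110011) mod 2 = 1+0+0+0+0+0+0+0+0+1+1 mod 2 = 1
  c[2] = d·G[:,2] = (10000000111)·(10000000000) mod 2 = 1+0+0+0+0+0+0+0+0+0+0 mod 2 = 1
  c[3] = d·G[:,3] = (10000000111)·(01110001111) mod 2 = 0+0+0+0+0+0+0+0+1+1+1 mod 2 = 1
  c[4] = d·G[:,4] = (10000000111)·(01000000000) mod 2 = 0+0+0+0+0+0+0+0+0+0+0 mod 2 = 0
  c[5] = d·G[:,5] = (10000000111)·(00100000000) mod 2 = 0+0+0+0+0+0+0+0+0+0+0 mod 2 = 0
  c[6] = d·G[:,6] = (10000000111)·(00010000000) mod 2 = 0+0+0+0+0+0+0+0+0+0+0 mod 2 = 0
  c[7] = d·G[:,7] = (10000000111)·(00001111111) mod 2 = 0+0+0+0+0+0+0+0+1+1+1 mod 2 = 1
  c[8] = d·G[:,8] = (10000000111)·(00001000000) mod 2 = 0+0+0+0+0+0+0+0+0+0+0 mod 2 = 0
  c[9] = d·G[:,9] = (10000000111)·(00000100000) mod 2 = 0+0+0+0+0+0+0+0+0+0+0 mod 2 = 0
  c[10] = d·G[:,10] = (10000000111)·(00000010000) mod 2 = 0+0+0+0+0+0+0+0+0+0+0 mod 2 = 0
  c[11] = d·G[:,11] = (10000000111)·(00000001000) mod 2 = 0+0+0+0+0+0+0+0+0+0+0 mod 2 = 0
  c[12] = d·G[:,12] = (10000000111)·(00000000100) mod 2 = 0+0+0+0+0+0+0+0+1+0+0 mod 2 = 1
  c[13] = d·G[:,13] = (10000000111)·(00000000010) mod 2 = 0+0+0+0+0+0+0+0+0+1+0 mod 2 = 1
  c[14] = d·G[:,14] = (10000000111)·(00000000001) mod 2 = 0+0+0+0+0+0+0+0+0+0+1 mod 2 = 1
Codeword = 111100010000111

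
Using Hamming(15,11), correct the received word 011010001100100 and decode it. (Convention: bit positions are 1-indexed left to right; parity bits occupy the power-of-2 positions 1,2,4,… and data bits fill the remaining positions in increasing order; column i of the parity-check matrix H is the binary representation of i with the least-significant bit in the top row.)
Syndrome s = H · r^T (mod 2), r = 011010001100100:
  s[0] = (101010101010101)·(011010001100100) mod 2 = 0+0+1+0+1+0+0+0+1+0+0+0+1+0+0 mod 2 = 0
  s[1] = (011001100110011)·(011010001100100) mod 2 = 0+1+1+0+0+0+0+0+0+1+0+0+0+0+0 mod 2 = 1
  s[2] = (000111100001111)·(011010001100100) mod 2 = 0+0+0+0+1+0+0+0+0+0+0+0+1+0+0 mod 2 = 0
  s[3] = (000000011111111)·(011010001100100) mod 2 = 0+0+0+0+0+0+0+0+1+1+0+0+1+0+0 mod 2 = 1
Syndrome = 0101
Column 10 of H equals this syndrome → error at bit 10 (1-indexed).
Flip bit 10: 011010001100100 → 011010001000100
Extract data bits at positions {3,5,6,7,9,10,11,12,13,14,15}: 11001000100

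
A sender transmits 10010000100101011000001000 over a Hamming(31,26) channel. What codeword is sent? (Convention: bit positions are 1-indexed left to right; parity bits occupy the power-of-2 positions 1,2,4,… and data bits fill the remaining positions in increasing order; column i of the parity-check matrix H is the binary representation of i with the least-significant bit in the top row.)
Codeword c = d · G (mod 2), d = 10010000100101011000001000:
  c[0] = d·G[:,0] = (10010000100101011000001000)·(11011010101101010101010101) mod 2 = 1+0+0+1+0+0+0+0+1+0+0+1+0+1+0+1+0+0+0+0+0+0+0+0+0+0 mod 2 = 0
  c[1] = d·G[:,1] = (10010000100101011000001000)·(10110110011011001100110011) mod 2 = 1+0+0+1+0+0+0+0+0+0+0+0+0+1+0+0+1+0+0+0+0+0+0+0+0+0 mod 2 = 0
  c[2] = d·G[:,2] = (10010000100101011000001000)·(10000000000000000000000000) mod 2 = 1+0+0+0+0+0+0+0+0+0+0+0+0+0+0+0+0+0+0+0+0+0+0+0+0+0 mod 2 = 1
  c[3] = d·G[:,3] = (10010000100101011000001000)·(01110001111000111100001111) mod 2 = 0+0+0+1+0+0+0+0+1+0+0+0+0+0+0+1+1+0+0+0+0+0+1+0+0+0 mod 2 = 1
  c[4] = d·G[:,4] = (10010000100101011000001000)·(01000000000000000000000000) mod 2 = 0+0+0+0+0+0+0+0+0+0+0+0+0+0+0+0+0+0+0+0+0+0+0+0+0+0 mod 2 = 0
  c[5] = d·G[:,5] = (10010000100101011000001000)·(00100000000000000000000000) mod 2 = 0+0+0+0+0+0+0+0+0+0+0+0+0+0+0+0+0+0+0+0+0+0+0+0+0+0 mod 2 = 0
  c[6] = d·G[:,6] = (10010000100101011000001000)·(00010000000000000000000000) mod 2 = 0+0+0+1+0+0+0+0+0+0+0+0+0+0+0+0+0+0+0+0+0+0+0+0+0+0 mod 2 = 1
  c[7] = d·G[:,7] = (10010000100101011000001000)·(00001111111000000011111111) mod 2 = 0+0+0+0+0+0+0+0+1+0+0+0+0+0+0+0+0+0+0+0+0+0+1+0+0+0 mod 2 = 0
  c[8] = d·G[:,8] = (10010000100101011000001000)·(00001000000000000000000000) mod 2 = 0+0+0+0+0+0+0+0+0+0+0+0+0+0+0+0+0+0+0+0+0+0+0+0+0+0 mod 2 = 0
  c[9] = d·G[:,9] = (10010000100101011000001000)·(00000100000000000000000000) mod 2 = 0+0+0+0+0+0+0+0+0+0+0+0+0+0+0+0+0+0+0+0+0+0+0+0+0+0 mod 2 = 0
  c[10] = d·G[:,10] = (10010000100101011000001000)·(00000010000000000000000000) mod 2 = 0+0+0+0+0+0+0+0+0+0+0+0+0+0+0+0+0+0+0+0+0+0+0+0+0+0 mod 2 = 0
  c[11] = d·G[:,11] = (10010000100101011000001000)·(00000001000000000000000000) mod 2 = 0+0+0+0+0+0+0+0+0+0+0+0+0+0+0+0+0+0+0+0+0+0+0+0+0+0 mod 2 = 0
  c[12] = d·G[:,12] = (10010000100101011000001000)·(00000000100000000000000000) mod 2 = 0+0+0+0+0+0+0+0+1+0+0+0+0+0+0+0+0+0+0+0+0+0+0+0+0+0 mod 2 = 1
  c[13] = d·G[:,13] = (10010000100101011000001000)·(00000000010000000000000000) mod 2 = 0+0+0+0+0+0+0+0+0+0+0+0+0+0+0+0+0+0+0+0+0+0+0+0+0+0 mod 2 = 0
  c[14] = d·G[:,14] = (10010000100101011000001000)·(00000000001000000000000000) mod 2 = 0+0+0+0+0+0+0+0+0+0+0+0+0+0+0+0+0+0+0+0+0+0+0+0+0+0 mod 2 = 0
  c[15] = d·G[:,15] = (10010000100101011000001000)·(00000000000111111111111111) mod 2 = 0+0+0+0+0+0+0+0+0+0+0+1+0+1+0+1+1+0+0+0+0+0+1+0+0+0 mod 2 = 1
  c[16] = d·G[:,16] = (10010000100101011000001000)·(00000000000100000000000000) mod 2 = 0+0+0+0+0+0+0+0+0+0+0+1+0+0+0+0+0+0+0+0+0+0+0+0+0+0 mod 2 = 1
  c[17] = d·G[:,17] = (10010000100101011000001000)·(00000000000010000000000000) mod 2 = 0+0+0+0+0+0+0+0+0+0+0+0+0+0+0+0+0+0+0+0+0+0+0+0+0+0 mod 2 = 0
  c[18] = d·G[:,18] = (10010000100101011000001000)·(00000000000001000000000000) mod 2 = 0+0+0+0+0+0+0+0+0+0+0+0+0+1+0+0+0+0+0+0+0+0+0+0+0+0 mod 2 = 1
  c[19] = d·G[:,19] = (10010000100101011000001000)·(00000000000000100000000000) mod 2 = 0+0+0+0+0+0+0+0+0+0+0+0+0+0+0+0+0+0+0+0+0+0+0+0+0+0 mod 2 = 0
  c[20] = d·G[:,20] = (10010000100101011000001000)·(00000000000000010000000000) mod 2 = 0+0+0+0+0+0+0+0+0+0+0+0+0+0+0+1+0+0+0+0+0+0+0+0+0+0 mod 2 = 1
  c[21] = d·G[:,21] = (10010000100101011000001000)·(00000000000000001000000000) mod 2 = 0+0+0+0+0+0+0+0+0+0+0+0+0+0+0+0+1+0+0+0+0+0+0+0+0+0 mod 2 = 1
  c[22] = d·G[:,22] = (10010000100101011000001000)·(00000000000000000100000000) mod 2 = 0+0+0+0+0+0+0+0+0+0+0+0+0+0+0+0+0+0+0+0+0+0+0+0+0+0 mod 2 = 0
  c[23] = d·G[:,23] = (10010000100101011000001000)·(00000000000000000010000000) mod 2 = 0+0+0+0+0+0+0+0+0+0+0+0+0+0+0+0+0+0+0+0+0+0+0+0+0+0 mod 2 = 0
  c[24] = d·G[:,24] = (10010000100101011000001000)·(00000000000000000001000000) mod 2 = 0+0+0+0+0+0+0+0+0+0+0+0+0+0+0+0+0+0+0+0+0+0+0+0+0+0 mod 2 = 0
  c[25] = d·G[:,25] = (10010000100101011000001000)·(00000000000000000000100000) mod 2 = 0+0+0+0+0+0+0+0+0+0+0+0+0+0+0+0+0+0+0+0+0+0+0+0+0+0 mod 2 = 0
  c[26] = d·G[:,26] = (10010000100101011000001000)·(00000000000000000000010000) mod 2 = 0+0+0+0+0+0+0+0+0+0+0+0+0+0+0+0+0+0+0+0+0+0+0+0+0+0 mod 2 = 0
  c[27] = d·G[:,27] = (10010000100101011000001000)·(00000000000000000000001000) mod 2 = 0+0+0+0+0+0+0+0+0+0+0+0+0+0+0+0+0+0+0+0+0+0+1+0+0+0 mod 2 = 1
  c[28] = d·G[:,28] = (10010000100101011000001000)·(00000000000000000000000100) mod 2 = 0+0+0+0+0+0+0+0+0+0+0+0+0+0+0+0+0+0+0+0+0+0+0+0+0+0 mod 2 = 0
  c[29] = d·G[:,29] = (10010000100101011000001000)·(00000000000000000000000010) mod 2 = 0+0+0+0+0+0+0+0+0+0+0+0+0+0+0+0+0+0+0+0+0+0+0+0+0+0 mod 2 = 0
  c[30] = d·G[:,30] = (10010000100101011000001000)·(00000000000000000000000001) mod 2 = 0+0+0+0+0+0+0+0+0+0+0+0+0+0+0+0+0+0+0+0+0+0+0+0+0+0 mod 2 = 0
Codeword = 0011001000001001101011000001000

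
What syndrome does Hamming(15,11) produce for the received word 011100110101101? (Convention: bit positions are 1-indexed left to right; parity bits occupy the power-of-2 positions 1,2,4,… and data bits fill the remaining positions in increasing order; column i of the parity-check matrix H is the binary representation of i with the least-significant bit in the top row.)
Syndrome s = H · r^T (mod 2), r = 011100110101101:
  s[0] = (101010101010101)·(011100110101101) mod 2 = 0+0+1+0+0+0+1+0+0+0+0+0+1+0+1 mod 2 = 0
  s[1] = (011001100110011)·(011100110101101) mod 2 = 0+1+1+0+0+0+1+0+0+1+0+0+0+0+1 mod 2 = 1
  s[2] = (000111100001111)·(011100110101101) mod 2 = 0+0+0+1+0+0+1+0+0+0+0+1+1+0+1 mod 2 = 1
  s[3] = (000000011111111)·(011100110101101) mod 2 = 0+0+0+0+0+0+0+1+0+1+0+1+1+0+1 mod 2 = 1
Syndrome = 0111
Non-zero syndrome: error at position 14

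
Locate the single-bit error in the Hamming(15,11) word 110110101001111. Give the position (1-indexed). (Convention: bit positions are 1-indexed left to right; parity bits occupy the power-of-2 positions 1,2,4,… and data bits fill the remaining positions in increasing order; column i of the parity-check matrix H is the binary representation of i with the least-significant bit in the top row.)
Syndrome s = H · r^T (mod 2), r = 110110101001111:
  s[0] = (101010101010101)·(110110101001111) mod 2 = 1+0+0+0+1+0+1+0+1+0+0+0+1+0+1 mod 2 = 0
  s[1] = (011001100110011)·(110110101001111) mod 2 = 0+1+0+0+0+0+1+0+0+0+0+0+0+1+1 mod 2 = 0
  s[2] = (000111100001111)·(110110101001111) mod 2 = 0+0+0+1+1+0+1+0+0+0+0+1+1+1+1 mod 2 = 1
  s[3] = (000000011111111)·(110110101001111) mod 2 = 0+0+0+0+0+0+0+0+1+0+0+1+1+1+1 mod 2 = 1
Syndrome = 0011
Column i of H is the binary representation of i, so the syndrome is the binary index of the flipped bit.
Read s = 0011 with s[0] as LSB: 0·2^0 + 0·2^1 + 1·2^2 + 1·2^3 = 12.
Error is at bit position 12.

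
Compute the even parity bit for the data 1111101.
Sum of data bits: 1+1+1+1+1+0+1 = 6.
6 mod 2 = 0, so parity bit = 0.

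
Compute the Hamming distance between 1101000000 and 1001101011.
XOR = 0100101011, count of 1s = 5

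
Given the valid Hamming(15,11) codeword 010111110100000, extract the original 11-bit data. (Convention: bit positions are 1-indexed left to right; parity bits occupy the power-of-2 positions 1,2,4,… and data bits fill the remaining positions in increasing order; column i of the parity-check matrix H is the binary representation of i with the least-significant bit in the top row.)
Parity bits occupy power-of-2 positions; data bits are at positions {3,5,6,7,9,10,11,12,13,14,15} (1-indexed).
Extract: c[3]=0 c[5]=1 c[6]=1 c[7]=1 c[9]=0 c[10]=1 c[11]=0 c[12]=0 c[13]=0 c[14]=0 c[15]=0
Data = 01110100000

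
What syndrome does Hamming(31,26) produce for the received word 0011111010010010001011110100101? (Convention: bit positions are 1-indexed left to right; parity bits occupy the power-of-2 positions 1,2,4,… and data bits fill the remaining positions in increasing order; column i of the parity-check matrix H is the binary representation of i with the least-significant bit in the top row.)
Syndrome s = H · r^T (mod 2), r = 0011111010010010001011110100101:
  s[0] = (1010101010101010101010101010101)·(0011111010010010001011110100101) mod 2 = 0+0+1+0+1+0+1+0+1+0+0+0+0+0+1+0+0+0+1+0+1+0+1+0+0+0+0+0+1+0+1 mod 2 = 0
  s[1] = (0110011001100110011001100110011)·(0011111010010010001011110100101) mod 2 = 0+0+1+0+0+1+1+0+0+0+0+0+0+0+1+0+0+0+1+0+0+1+1+0+0+1+0+0+0+0+1 mod 2 = 1
  s[2] = (0001111000011110000111100001111)·(0011111010010010001011110100101) mod 2 = 0+0+0+1+1+1+1+0+0+0+0+1+0+0+1+0+0+0+0+0+1+1+1+0+0+0+0+0+1+0+1 mod 2 = 1
  s[3] = (0000000111111110000000011111111)·(0011111010010010001011110100101) mod 2 = 0+0+0+0+0+0+0+0+1+0+0+1+0+0+1+0+0+0+0+0+0+0+0+1+0+1+0+0+1+0+1 mod 2 = 1
  s[4] = (0000000000000001111111111111111)·(0011111010010010001011110100101) mod 2 = 0+0+0+0+0+0+0+0+0+0+0+0+0+0+0+0+0+0+1+0+1+1+1+1+0+1+0+0+1+0+1 mod 2 = 0
Syndrome = 01110
Non-zero syndrome: error at position 14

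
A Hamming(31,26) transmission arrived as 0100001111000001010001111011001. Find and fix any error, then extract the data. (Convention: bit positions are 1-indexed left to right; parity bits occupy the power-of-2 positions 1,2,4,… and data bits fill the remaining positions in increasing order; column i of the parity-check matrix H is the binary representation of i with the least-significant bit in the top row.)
Syndrome s = H · r^T (mod 2), r = 0100001111000001010001111011001:
  s[0] = (1010101010101010101010101010101)·(0100001111000001010001111011001) mod 2 = 0+0+0+0+0+0+1+0+1+0+0+0+0+0+0+0+0+0+0+0+0+0+1+0+1+0+1+0+0+0+1 mod 2 = 0
  s[1] = (0110011001100110011001100110011)·(0100001111000001010001111011001) mod 2 = 0+1+0+0+0+0+1+0+0+1+0+0+0+0+0+0+0+1+0+0+0+1+1+0+0+0+1+0+0+0+1 mod 2 = 0
  s[2] = (0001111000011110000111100001111)·(0100001111000001010001111011001) mod 2 = 0+0+0+0+0+0+1+0+0+0+0+0+0+0+0+0+0+0+0+0+0+1+1+0+0+0+0+1+0+0+1 mod 2 = 1
  s[3] = (0000000111111110000000011111111)·(0100001111000001010001111011001) mod 2 = 0+0+0+0+0+0+0+1+1+1+0+0+0+0+0+0+0+0+0+0+0+0+0+1+1+0+1+1+0+0+1 mod 2 = 0
  s[4] = (0000000000000001111111111111111)·(0100001111000001010001111011001) mod 2 = 0+0+0+0+0+0+0+0+0+0+0+0+0+0+0+1+0+1+0+0+0+1+1+1+1+0+1+1+0+0+1 mod 2 = 1
Syndrome = 00101
Column 20 of H equals this syndrome → error at bit 20 (1-indexed).
Flip bit 20: 0100001111000001010001111011001 → 0100001111000001010101111011001
Extract data bits at positions {3,5,6,7,9,10,11,12,13,14,15,17,18,19,20,21,22,23,24,25,26,27,28,29,30,31}: 00011100000010101111011001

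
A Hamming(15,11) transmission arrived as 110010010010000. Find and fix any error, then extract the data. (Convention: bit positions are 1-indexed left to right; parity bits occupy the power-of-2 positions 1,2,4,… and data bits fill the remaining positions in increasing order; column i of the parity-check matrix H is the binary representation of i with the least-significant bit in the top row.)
Syndrome s = H · r^T (mod 2), r = 110010010010000:
  s[0] = (101010101010101)·(110010010010000) mod 2 = 1+0+0+0+1+0+0+0+0+0+1+0+0+0+0 mod 2 = 1
  s[1] = (011001100110011)·(110010010010000) mod 2 = 0+1+0+0+0+0+0+0+0+0+1+0+0+0+0 mod 2 = 0
  s[2] = (000111100001111)·(110010010010000) mod 2 = 0+0+0+0+1+0+0+0+0+0+0+0+0+0+0 mod 2 = 1
  s[3] = (000000011111111)·(110010010010000) mod 2 = 0+0+0+0+0+0+0+1+0+0+1+0+0+0+0 mod 2 = 0
Syndrome = 1010
Column 5 of H equals this syndrome → error at bit 5 (1-indexed).
Flip bit 5: 110010010010000 → 110000010010000
Extract data bits at positions {3,5,6,7,9,10,11,12,13,14,15}: 00000010000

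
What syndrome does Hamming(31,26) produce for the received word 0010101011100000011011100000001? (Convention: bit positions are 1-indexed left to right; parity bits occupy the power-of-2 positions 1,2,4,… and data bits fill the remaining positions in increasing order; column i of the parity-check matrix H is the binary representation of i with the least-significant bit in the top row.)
Syndrome s = H · r^T (mod 2), r = 0010101011100000011011100000001:
  s[0] = (1010101010101010101010101010101)·(0010101011100000011011100000001) mod 2 = 0+0+1+0+1+0+1+0+1+0+1+0+0+0+0+0+0+0+1+0+1+0+1+0+0+0+0+0+0+0+1 mod 2 = 1
  s[1] = (0110011001100110011001100110011)·(0010101011100000011011100000001) mod 2 = 0+0+1+0+0+0+1+0+0+1+1+0+0+0+0+0+0+1+1+0+0+1+1+0+0+0+0+0+0+0+1 mod 2 = 1
  s[2] = (0001111000011110000111100001111)·(0010101011100000011011100000001) mod 2 = 0+0+0+0+1+0+1+0+0+0+0+0+0+0+0+0+0+0+0+0+1+1+1+0+0+0+0+0+0+0+1 mod 2 = 0
  s[3] = (0000000111111110000000011111111)·(0010101011100000011011100000001) mod 2 = 0+0+0+0+0+0+0+0+1+1+1+0+0+0+0+0+0+0+0+0+0+0+0+0+0+0+0+0+0+0+1 mod 2 = 0
  s[4] = (0000000000000001111111111111111)·(0010101011100000011011100000001) mod 2 = 0+0+0+0+0+0+0+0+0+0+0+0+0+0+0+0+0+1+1+0+1+1+1+0+0+0+0+0+0+0+1 mod 2 = 0
Syndrome = 11000
Non-zero syndrome: error at position 3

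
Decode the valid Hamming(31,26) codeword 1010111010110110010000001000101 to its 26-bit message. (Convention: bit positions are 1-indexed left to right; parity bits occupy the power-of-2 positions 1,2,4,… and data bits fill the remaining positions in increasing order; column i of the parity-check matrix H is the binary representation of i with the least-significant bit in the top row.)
Parity bits occupy power-of-2 positions; data bits are at positions {3,5,6,7,9,10,11,12,13,14,15,17,18,19,20,21,22,23,24,25,26,27,28,29,30,31} (1-indexed).
Extract: c[3]=1 c[5]=1 c[6]=1 c[7]=1 c[9]=1 c[10]=0 c[11]=1 c[12]=1 c[13]=0 c[14]=1 c[15]=1 c[17]=0 c[18]=1 c[19]=0 c[20]=0 c[21]=0 c[22]=0 c[23]=0 c[24]=0 c[25]=1 c[26]=0 c[27]=0 c[28]=0 c[29]=1 c[30]=0 c[31]=1
Data = 11111011011010000001000101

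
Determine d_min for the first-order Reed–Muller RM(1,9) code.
d_min = 256 (RM(1,9) has length 512 and minimum distance 2^(m−1) = 256).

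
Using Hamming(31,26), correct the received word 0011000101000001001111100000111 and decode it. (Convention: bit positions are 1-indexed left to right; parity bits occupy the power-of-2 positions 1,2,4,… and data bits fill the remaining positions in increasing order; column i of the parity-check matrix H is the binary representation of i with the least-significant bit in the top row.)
Syndrome s = H · r^T (mod 2), r = 0011000101000001001111100000111:
  s[0] = (1010101010101010101010101010101)·(0011000101000001001111100000111) mod 2 = 0+0+1+0+0+0+0+0+0+0+0+0+0+0+0+0+0+0+1+0+1+0+1+0+0+0+0+0+1+0+1 mod 2 = 0
  s[1] = (0110011001100110011001100110011)·(0011000101000001001111100000111) mod 2 = 0+0+1+0+0+0+0+0+0+1+0+0+0+0+0+0+0+0+1+0+0+1+1+0+0+0+0+0+0+1+1 mod 2 = 1
  s[2] = (0001111000011110000111100001111)·(0011000101000001001111100000111) mod 2 = 0+0+0+1+0+0+0+0+0+0+0+0+0+0+0+0+0+0+0+1+1+1+1+0+0+0+0+0+1+1+1 mod 2 = 0
  s[3] = (0000000111111110000000011111111)·(0011000101000001001111100000111) mod 2 = 0+0+0+0+0+0+0+1+0+1+0+0+0+0+0+0+0+0+0+0+0+0+0+0+0+0+0+0+1+1+1 mod 2 = 1
  s[4] = (0000000000000001111111111111111)·(0011000101000001001111100000111) mod 2 = 0+0+0+0+0+0+0+0+0+0+0+0+0+0+0+1+0+0+1+1+1+1+1+0+0+0+0+0+1+1+1 mod 2 = 1
Syndrome = 01011
Column 26 of H equals this syndrome → error at bit 26 (1-indexed).
Flip bit 26: 0011000101000001001111100000111 → 0011000101000001001111100100111
Extract data bits at positions {3,5,6,7,9,10,11,12,13,14,15,17,18,19,20,21,22,23,24,25,26,27,28,29,30,31}: 10000100000001111100100111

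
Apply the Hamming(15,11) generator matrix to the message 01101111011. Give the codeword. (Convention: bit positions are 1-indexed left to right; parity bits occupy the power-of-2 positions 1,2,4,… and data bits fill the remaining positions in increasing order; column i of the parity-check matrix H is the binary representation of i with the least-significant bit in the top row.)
Codeword c = d · G (mod 2), d = 01101111011:
  c[0] = d·G[:,0] = (01101111011)·(11011010101) mod 2 = 0+1+0+0+1+0+1+0+0+0+1 mod 2 = 0
  c[1] = d·G[:,1] = (01101111011)·(10110110011) mod 2 = 0+0+1+0+0+1+1+0+0+1+1 mod 2 = 1
  c[2] = d·G[:,2] = (01101111011)·(10000000000) mod 2 = 0+0+0+0+0+0+0+0+0+0+0 mod 2 = 0
  c[3] = d·G[:,3] = (01101111011)·(01110001111) mod 2 = 0+1+1+0+0+0+0+1+0+1+1 mod 2 = 1
  c[4] = d·G[:,4] = (01101111011)·(01000000000) mod 2 = 0+1+0+0+0+0+0+0+0+0+0 mod 2 = 1
  c[5] = d·G[:,5] = (01101111011)·(00100000000) mod 2 = 0+0+1+0+0+0+0+0+0+0+0 mod 2 = 1
  c[6] = d·G[:,6] = (01101111011)·(00010000000) mod 2 = 0+0+0+0+0+0+0+0+0+0+0 mod 2 = 0
  c[7] = d·G[:,7] = (01101111011)·(00001111111) mod 2 = 0+0+0+0+1+1+1+1+0+1+1 mod 2 = 0
  c[8] = d·G[:,8] = (01101111011)·(00001000000) mod 2 = 0+0+0+0+1+0+0+0+0+0+0 mod 2 = 1
  c[9] = d·G[:,9] = (01101111011)·(00000100000) mod 2 = 0+0+0+0+0+1+0+0+0+0+0 mod 2 = 1
  c[10] = d·G[:,10] = (01101111011)·(00000010000) mod 2 = 0+0+0+0+0+0+1+0+0+0+0 mod 2 = 1
  c[11] = d·G[:,11] = (01101111011)·(00000001000) mod 2 = 0+0+0+0+0+0+0+1+0+0+0 mod 2 = 1
  c[12] = d·G[:,12] = (01101111011)·(00000000100) mod 2 = 0+0+0+0+0+0+0+0+0+0+0 mod 2 = 0
  c[13] = d·G[:,13] = (01101111011)·(00000000010) mod 2 = 0+0+0+0+0+0+0+0+0+1+0 mod 2 = 1
  c[14] = d·G[:,14] = (01101111011)·(00000000001) mod 2 = 0+0+0+0+0+0+0+0+0+0+1 mod 2 = 1
Codeword = 010111001111011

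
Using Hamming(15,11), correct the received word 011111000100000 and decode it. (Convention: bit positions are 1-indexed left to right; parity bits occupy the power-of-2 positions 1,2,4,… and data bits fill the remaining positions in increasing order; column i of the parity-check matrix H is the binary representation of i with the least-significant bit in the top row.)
Syndrome s = H · r^T (mod 2), r = 011111000100000:
  s[0] = (101010101010101)·(011111000100000) mod 2 = 0+0+1+0+1+0+0+0+0+0+0+0+0+0+0 mod 2 = 0
  s[1] = (011001100110011)·(011111000100000) mod 2 = 0+1+1+0+0+1+0+0+0+1+0+0+0+0+0 mod 2 = 0
  s[2] = (000111100001111)·(011111000100000) mod 2 = 0+0+0+1+1+1+0+0+0+0+0+0+0+0+0 mod 2 = 1
  s[3] = (000000011111111)·(011111000100000) mod 2 = 0+0+0+0+0+0+0+0+0+1+0+0+0+0+0 mod 2 = 1
Syndrome = 0011
Column 12 of H equals this syndrome → error at bit 12 (1-indexed).
Flip bit 12: 011111000100000 → 011111000101000
Extract data bits at positions {3,5,6,7,9,10,11,12,13,14,15}: 11100101000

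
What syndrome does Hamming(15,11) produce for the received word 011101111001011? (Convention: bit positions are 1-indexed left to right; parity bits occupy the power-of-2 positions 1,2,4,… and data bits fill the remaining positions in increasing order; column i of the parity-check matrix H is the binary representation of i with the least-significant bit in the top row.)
Syndrome s = H · r^T (mod 2), r = 011101111001011:
  s[0] = (101010101010101)·(011101111001011) mod 2 = 0+0+1+0+0+0+1+0+1+0+0+0+0+0+1 mod 2 = 0
  s[1] = (011001100110011)·(011101111001011) mod 2 = 0+1+1+0+0+1+1+0+0+0+0+0+0+1+1 mod 2 = 0
  s[2] = (000111100001111)·(011101111001011) mod 2 = 0+0+0+1+0+1+1+0+0+0+0+1+0+1+1 mod 2 = 0
  s[3] = (000000011111111)·(011101111001011) mod 2 = 0+0+0+0+0+0+0+1+1+0+0+1+0+1+1 mod 2 = 1
Syndrome = 0001
Non-zero syndrome: error at position 8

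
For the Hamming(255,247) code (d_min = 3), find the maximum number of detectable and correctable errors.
Detection only: up to d_min − 1 = 2 errors.
Correction: up to ⌊(d_min − 1)/2⌋ = ⌊2/2⌋ = 1 errors.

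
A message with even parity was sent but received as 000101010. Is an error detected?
Sum of received bits: 0+0+0+1+0+1+0+1+0 = 3; 3 mod 2 = 1. Result is 1 ≠ 0 → error detected.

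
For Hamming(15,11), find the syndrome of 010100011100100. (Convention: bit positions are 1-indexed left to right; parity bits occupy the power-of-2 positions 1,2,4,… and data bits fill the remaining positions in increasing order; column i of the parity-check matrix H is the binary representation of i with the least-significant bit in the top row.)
Syndrome s = H · r^T (mod 2), r = 010100011100100:
  s[0] = (101010101010101)·(010100011100100) mod 2 = 0+0+0+0+0+0+0+0+1+0+0+0+1+0+0 mod 2 = 0
  s[1] = (011001100110011)·(010100011100100) mod 2 = 0+1+0+0+0+0+0+0+0+1+0+0+0+0+0 mod 2 = 0
  s[2] = (000111100001111)·(010100011100100) mod 2 = 0+0+0+1+0+0+0+0+0+0+0+0+1+0+0 mod 2 = 0
  s[3] = (000000011111111)·(010100011100100) mod 2 = 0+0+0+0+0+0+0+1+1+1+0+0+1+0+0 mod 2 = 0
Syndrome = 0000
s = 0: no error detected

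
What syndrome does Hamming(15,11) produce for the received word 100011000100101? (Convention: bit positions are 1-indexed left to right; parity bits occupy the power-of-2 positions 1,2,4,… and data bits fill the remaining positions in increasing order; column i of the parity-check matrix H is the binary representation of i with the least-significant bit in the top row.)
Syndrome s = H · r^T (mod 2), r = 100011000100101:
  s[0] = (101010101010101)·(100011000100101) mod 2 = 1+0+0+0+1+0+0+0+0+0+0+0+1+0+1 mod 2 = 0
  s[1] = (011001100110011)·(100011000100101) mod 2 = 0+0+0+0+0+1+0+0+0+1+0+0+0+0+1 mod 2 = 1
  s[2] = (000111100001111)·(100011000100101) mod 2 = 0+0+0+0+1+1+0+0+0+0+0+0+1+0+1 mod 2 = 0
  s[3] = (000000011111111)·(100011000100101) mod 2 = 0+0+0+0+0+0+0+0+0+1+0+0+1+0+1 mod 2 = 1
Syndrome = 0101
Non-zero syndrome: error at position 10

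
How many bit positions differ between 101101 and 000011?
XOR = 101110, count of 1s = 4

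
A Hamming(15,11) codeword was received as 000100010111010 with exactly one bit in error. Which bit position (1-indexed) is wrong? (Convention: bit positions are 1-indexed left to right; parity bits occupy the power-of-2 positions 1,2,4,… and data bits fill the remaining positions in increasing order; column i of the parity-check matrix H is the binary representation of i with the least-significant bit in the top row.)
Syndrome s = H · r^T (mod 2), r = 000100010111010:
  s[0] = (101010101010101)·(000100010111010) mod 2 = 0+0+0+0+0+0+0+0+0+0+1+0+0+0+0 mod 2 = 1
  s[1] = (011001100110011)·(000100010111010) mod 2 = 0+0+0+0+0+0+0+0+0+1+1+0+0+1+0 mod 2 = 1
  s[2] = (000111100001111)·(000100010111010) mod 2 = 0+0+0+1+0+0+0+0+0+0+0+1+0+1+0 mod 2 = 1
  s[3] = (000000011111111)·(000100010111010) mod 2 = 0+0+0+0+0+0+0+1+0+1+1+1+0+1+0 mod 2 = 1
Syndrome = 1111
Column i of H is the binary representation of i, so the syndrome is the binary index of the flipped bit.
Read s = 1111 with s[0] as LSB: 1·2^0 + 1·2^1 + 1·2^2 + 1·2^3 = 15.
Error is at bit position 15.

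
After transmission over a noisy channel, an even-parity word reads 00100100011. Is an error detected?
Sum of received bits: 0+0+1+0+0+1+0+0+0+1+1 = 4; 4 mod 2 = 0. Result is 0 → no error detected.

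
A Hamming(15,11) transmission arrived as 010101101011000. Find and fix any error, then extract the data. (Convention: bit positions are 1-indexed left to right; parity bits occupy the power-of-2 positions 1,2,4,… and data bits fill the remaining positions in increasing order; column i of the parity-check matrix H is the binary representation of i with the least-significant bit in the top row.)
Syndrome s = H · r^T (mod 2), r = 010101101011000:
  s[0] = (101010101010101)·(010101101011000) mod 2 = 0+0+0+0+0+0+1+0+1+0+1+0+0+0+0 mod 2 = 1
  s[1] = (011001100110011)·(010101101011000) mod 2 = 0+1+0+0+0+1+1+0+0+0+1+0+0+0+0 mod 2 = 0
  s[2] = (000111100001111)·(010101101011000) mod 2 = 0+0+0+1+0+1+1+0+0+0+0+1+0+0+0 mod 2 = 0
  s[3] = (000000011111111)·(010101101011000) mod 2 = 0+0+0+0+0+0+0+0+1+0+1+1+0+0+0 mod 2 = 1
Syndrome = 1001
Column 9 of H equals this syndrome → error at bit 9 (1-indexed).
Flip bit 9: 010101101011000 → 010101100011000
Extract data bits at positions {3,5,6,7,9,10,11,12,13,14,15}: 00110011000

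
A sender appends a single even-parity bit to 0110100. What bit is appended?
Sum of data bits: 0+1+1+0+1+0+0 = 3.
3 mod 2 = 1, so parity bit = 1.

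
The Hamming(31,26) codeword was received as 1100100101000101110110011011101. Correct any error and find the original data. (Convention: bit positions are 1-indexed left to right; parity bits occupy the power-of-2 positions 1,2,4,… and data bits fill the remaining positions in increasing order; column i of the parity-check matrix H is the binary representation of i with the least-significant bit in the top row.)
Syndrome s = H · r^T (mod 2), r = 1100100101000101110110011011101:
  s[0] = (1010101010101010101010101010101)·(1100100101000101110110011011101) mod 2 = 1+0+0+0+1+0+0+0+0+0+0+0+0+0+0+0+1+0+0+0+1+0+0+0+1+0+1+0+1+0+1 mod 2 = 0
  s[1] = (0110011001100110011001100110011)·(1100100101000101110110011011101) mod 2 = 0+1+0+0+0+0+0+0+0+1+0+0+0+1+0+0+0+1+0+0+0+0+0+0+0+0+1+0+0+0+1 mod 2 = 0
  s[2] = (0001111000011110000111100001111)·(1100100101000101110110011011101) mod 2 = 0+0+0+0+1+0+0+0+0+0+0+0+0+1+0+0+0+0+0+1+1+0+0+0+0+0+0+1+1+0+1 mod 2 = 1
  s[3] = (0000000111111110000000011111111)·(1100100101000101110110011011101) mod 2 = 0+0+0+0+0+0+0+1+0+1+0+0+0+1+0+0+0+0+0+0+0+0+0+1+1+0+1+1+1+0+1 mod 2 = 1
  s[4] = (0000000000000001111111111111111)·(1100100101000101110110011011101) mod 2 = 0+0+0+0+0+0+0+0+0+0+0+0+0+0+0+1+1+1+0+1+1+0+0+1+1+0+1+1+1+0+1 mod 2 = 1
Syndrome = 00111
Column 28 of H equals this syndrome → error at bit 28 (1-indexed).
Flip bit 28: 1100100101000101110110011011101 → 1100100101000101110110011010101
Extract data bits at positions {3,5,6,7,9,10,11,12,13,14,15,17,18,19,20,21,22,23,24,25,26,27,28,29,30,31}: 01000100010110110011010101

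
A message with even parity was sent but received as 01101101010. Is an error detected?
Sum of received bits: 0+1+1+0+1+1+0+1+0+1+0 = 6; 6 mod 2 = 0. Result is 0 → no error detected.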